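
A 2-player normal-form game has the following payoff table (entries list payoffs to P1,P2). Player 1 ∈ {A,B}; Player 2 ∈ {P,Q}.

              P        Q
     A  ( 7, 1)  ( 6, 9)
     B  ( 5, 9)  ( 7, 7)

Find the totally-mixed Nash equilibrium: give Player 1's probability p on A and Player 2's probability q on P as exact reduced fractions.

p=1/5, q=1/3

P1 indiff ⇒ q·7+(1-q)·6 = q·5+(1-q)·7 ⇒ q(2) = (1-q)(1) ⇒ q = 1/3
P2 indiff ⇒ p·1+(1-p)·9 = p·9+(1-p)·7 ⇒ p(-8) = (1-p)(-2) ⇒ p = 1/5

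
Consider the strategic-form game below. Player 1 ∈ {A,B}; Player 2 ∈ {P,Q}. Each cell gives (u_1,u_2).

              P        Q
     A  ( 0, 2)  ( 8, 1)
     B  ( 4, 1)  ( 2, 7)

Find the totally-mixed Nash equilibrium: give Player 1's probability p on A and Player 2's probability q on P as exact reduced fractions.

(p,q) = (6/7, 3/5)

P1 indiff ⇒ q·0+(1-q)·8 = q·4+(1-q)·2 ⇒ q(-4) = (1-q)(-6) ⇒ q = 3/5
P2 indiff ⇒ p·2+(1-p)·1 = p·1+(1-p)·7 ⇒ p(1) = (1-p)(6) ⇒ p = 6/7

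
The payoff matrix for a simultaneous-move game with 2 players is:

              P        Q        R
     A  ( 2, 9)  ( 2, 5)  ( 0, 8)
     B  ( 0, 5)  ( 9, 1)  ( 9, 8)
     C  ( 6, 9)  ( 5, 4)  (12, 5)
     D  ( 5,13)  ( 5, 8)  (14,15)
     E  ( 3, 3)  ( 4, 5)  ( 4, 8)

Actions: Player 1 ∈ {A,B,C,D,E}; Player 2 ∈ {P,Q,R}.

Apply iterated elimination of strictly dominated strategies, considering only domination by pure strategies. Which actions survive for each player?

P1 drop A (C beats it: P:6>2 Q:5>2 R:12>0)
P1 drop E (C beats it: P:6>3 Q:5>4 R:12>4)
P2 drop Q (P beats it: B:5>1 C:9>4 D:13>8)
P1 drop B (C beats it: P:6>0 R:12>9)
P1→{C,D} P2→{P,R}

IESDS → P1:{C,D} P2:{P,R}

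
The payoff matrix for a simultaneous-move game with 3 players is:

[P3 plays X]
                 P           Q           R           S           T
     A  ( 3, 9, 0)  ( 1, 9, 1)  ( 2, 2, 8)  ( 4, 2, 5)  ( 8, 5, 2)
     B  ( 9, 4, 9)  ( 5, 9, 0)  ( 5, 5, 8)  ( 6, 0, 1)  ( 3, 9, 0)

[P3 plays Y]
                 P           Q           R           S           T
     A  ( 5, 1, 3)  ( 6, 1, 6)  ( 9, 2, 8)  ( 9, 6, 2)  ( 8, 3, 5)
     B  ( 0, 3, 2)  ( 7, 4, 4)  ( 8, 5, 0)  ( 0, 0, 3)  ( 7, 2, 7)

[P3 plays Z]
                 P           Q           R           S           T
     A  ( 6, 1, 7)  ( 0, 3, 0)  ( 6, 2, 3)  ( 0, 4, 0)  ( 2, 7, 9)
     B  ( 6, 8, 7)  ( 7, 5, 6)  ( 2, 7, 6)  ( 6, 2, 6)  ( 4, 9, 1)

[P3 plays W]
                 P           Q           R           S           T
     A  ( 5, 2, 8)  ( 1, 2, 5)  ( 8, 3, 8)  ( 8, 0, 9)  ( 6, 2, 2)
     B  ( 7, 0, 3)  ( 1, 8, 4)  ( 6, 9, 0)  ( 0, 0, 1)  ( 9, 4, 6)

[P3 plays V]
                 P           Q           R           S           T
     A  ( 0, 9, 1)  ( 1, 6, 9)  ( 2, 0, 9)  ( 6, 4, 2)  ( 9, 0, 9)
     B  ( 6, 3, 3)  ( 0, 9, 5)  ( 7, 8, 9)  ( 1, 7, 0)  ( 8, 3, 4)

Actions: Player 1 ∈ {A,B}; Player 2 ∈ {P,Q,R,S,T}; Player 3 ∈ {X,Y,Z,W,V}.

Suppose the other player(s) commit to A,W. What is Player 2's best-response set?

u_2(P vs A,W) = 2
u_2(Q vs A,W) = 2
u_2(R vs A,W) = 3
u_2(S vs A,W) = 0
u_2(T vs A,W) = 2
max payoff 3 at {R}

BR_2 = {R}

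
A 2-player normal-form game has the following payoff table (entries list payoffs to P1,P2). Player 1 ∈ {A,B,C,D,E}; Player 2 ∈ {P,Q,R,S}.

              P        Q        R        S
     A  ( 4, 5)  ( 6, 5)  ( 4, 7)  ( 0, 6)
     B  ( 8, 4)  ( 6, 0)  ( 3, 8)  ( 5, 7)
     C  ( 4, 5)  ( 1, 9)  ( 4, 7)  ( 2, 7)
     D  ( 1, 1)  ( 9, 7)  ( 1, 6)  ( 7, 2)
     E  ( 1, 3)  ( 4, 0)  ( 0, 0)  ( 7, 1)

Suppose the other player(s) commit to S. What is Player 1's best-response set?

argmax u_1 = {D,E}

u_1(A vs S) = 0
u_1(B vs S) = 5
u_1(C vs S) = 2
u_1(D vs S) = 7
u_1(E vs S) = 7
max payoff 7 at {D,E}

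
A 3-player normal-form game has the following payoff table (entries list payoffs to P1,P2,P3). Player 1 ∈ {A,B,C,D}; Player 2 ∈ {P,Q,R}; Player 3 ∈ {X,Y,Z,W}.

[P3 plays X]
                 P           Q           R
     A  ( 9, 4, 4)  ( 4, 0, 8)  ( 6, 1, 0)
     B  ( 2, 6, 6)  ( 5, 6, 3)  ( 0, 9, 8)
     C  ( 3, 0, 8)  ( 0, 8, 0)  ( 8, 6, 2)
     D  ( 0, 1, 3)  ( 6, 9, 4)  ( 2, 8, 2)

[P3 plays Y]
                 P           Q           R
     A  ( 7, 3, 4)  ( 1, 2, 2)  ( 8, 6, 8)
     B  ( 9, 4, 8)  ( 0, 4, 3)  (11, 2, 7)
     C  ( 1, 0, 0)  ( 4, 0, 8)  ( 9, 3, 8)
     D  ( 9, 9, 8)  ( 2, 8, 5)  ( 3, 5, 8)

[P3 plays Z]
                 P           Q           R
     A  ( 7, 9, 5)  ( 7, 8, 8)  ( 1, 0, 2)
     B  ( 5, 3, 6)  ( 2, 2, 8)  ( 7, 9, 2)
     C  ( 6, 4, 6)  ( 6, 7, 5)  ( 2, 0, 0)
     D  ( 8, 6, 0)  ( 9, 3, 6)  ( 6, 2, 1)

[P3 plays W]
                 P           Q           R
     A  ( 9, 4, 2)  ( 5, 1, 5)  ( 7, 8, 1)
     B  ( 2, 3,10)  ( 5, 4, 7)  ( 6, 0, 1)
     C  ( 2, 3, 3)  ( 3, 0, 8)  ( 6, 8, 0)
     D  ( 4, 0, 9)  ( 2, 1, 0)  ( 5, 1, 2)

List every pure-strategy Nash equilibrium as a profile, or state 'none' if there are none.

PSNE: ∅

(A,P,X): not NE [P3→Z gives 5>4]
(A,P,Y): not NE [P1→D gives 9>7; P2→R gives 6>3; P3→Z gives 5>4]
(A,P,Z): not NE [P1→D gives 8>7]
(A,P,W): not NE [P2→R gives 8>4; P3→Z gives 5>2]
(A,Q,X): not NE [P1→D gives 6>4; P2→P gives 4>0]
(A,Q,Y): not NE [P1→C gives 4>1; P2→R gives 6>2; P3→Z gives 8>2]
(A,Q,Z): not NE [P1→D gives 9>7; P2→P gives 9>8]
(A,Q,W): not NE [P2→R gives 8>1; P3→Z gives 8>5]
(A,R,X): not NE [P1→C gives 8>6; P2→P gives 4>1; P3→Y gives 8>0]
(A,R,Y): not NE [P1→B gives 11>8]
(A,R,Z): not NE [P1→B gives 7>1; P2→P gives 9>0; P3→Y gives 8>2]
(A,R,W): not NE [P3→Y gives 8>1]
(B,P,X): not NE [P1→A gives 9>2; P2→R gives 9>6; P3→W gives 10>6]
(B,P,Y): not NE [P3→W gives 10>8]
(B,P,Z): not NE [P1→D gives 8>5; P2→R gives 9>3; P3→W gives 10>6]
(B,P,W): not NE [P1→A gives 9>2; P2→Q gives 4>3]
(B,Q,X): not NE [P1→D gives 6>5; P2→R gives 9>6; P3→Z gives 8>3]
(B,Q,Y): not NE [P1→C gives 4>0; P3→Z gives 8>3]
(B,Q,Z): not NE [P1→D gives 9>2; P2→R gives 9>2]
(B,Q,W): not NE [P3→Z gives 8>7]
(B,R,X): not NE [P1→C gives 8>0]
(B,R,Y): not NE [P2→Q gives 4>2; P3→X gives 8>7]
(B,R,Z): not NE [P3→X gives 8>2]
(B,R,W): not NE [P1→A gives 7>6; P2→Q gives 4>0; P3→X gives 8>1]
(C,P,X): not NE [P1→A gives 9>3; P2→Q gives 8>0]
(C,P,Y): not NE [P1→D gives 9>1; P2→R gives 3>0; P3→X gives 8>0]
(C,P,Z): not NE [P1→D gives 8>6; P2→Q gives 7>4; P3→X gives 8>6]
(C,P,W): not NE [P1→A gives 9>2; P2→R gives 8>3; P3→X gives 8>3]
(C,Q,X): not NE [P1→D gives 6>0; P3→W gives 8>0]
(C,Q,Y): not NE [P2→R gives 3>0]
(C,Q,Z): not NE [P1→D gives 9>6; P3→W gives 8>5]
(C,Q,W): not NE [P1→B gives 5>3; P2→R gives 8>0]
(C,R,X): not NE [P2→Q gives 8>6; P3→Y gives 8>2]
(C,R,Y): not NE [P1→B gives 11>9]
(C,R,Z): not NE [P1→B gives 7>2; P2→Q gives 7>0; P3→Y gives 8>0]
(C,R,W): not NE [P1→A gives 7>6; P3→Y gives 8>0]
(D,P,X): not NE [P1→A gives 9>0; P2→Q gives 9>1; P3→W gives 9>3]
(D,P,Y): not NE [P3→W gives 9>8]
(D,P,Z): not NE [P3→W gives 9>0]
(D,P,W): not NE [P1→A gives 9>4; P2→R gives 1>0]
(D,Q,X): not NE [P3→Z gives 6>4]
(D,Q,Y): not NE [P1→C gives 4>2; P2→P gives 9>8; P3→Z gives 6>5]
(D,Q,Z): not NE [P2→P gives 6>3]
(D,Q,W): not NE [P1→B gives 5>2; P3→Z gives 6>0]
(D,R,X): not NE [P1→C gives 8>2; P2→Q gives 9>8; P3→Y gives 8>2]
(D,R,Y): not NE [P1→B gives 11>3; P2→P gives 9>5]
(D,R,Z): not NE [P1→B gives 7>6; P2→P gives 6>2; P3→Y gives 8>1]
(D,R,W): not NE [P1→A gives 7>5; P3→Y gives 8>2]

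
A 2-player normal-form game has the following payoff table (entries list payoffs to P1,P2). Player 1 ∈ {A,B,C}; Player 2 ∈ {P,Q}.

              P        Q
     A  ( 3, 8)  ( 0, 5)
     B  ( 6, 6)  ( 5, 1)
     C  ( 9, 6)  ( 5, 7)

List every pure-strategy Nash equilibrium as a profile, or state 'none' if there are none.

PSNE = {(C,Q)}

(A,P): not NE [P1→C gives 9>3]
(A,Q): not NE [P1→C gives 5>0; P2→P gives 8>5]
(B,P): not NE [P1→C gives 9>6]
(B,Q): not NE [P2→P gives 6>1]
(C,P): not NE [P2→Q gives 7>6]
(C,Q): NE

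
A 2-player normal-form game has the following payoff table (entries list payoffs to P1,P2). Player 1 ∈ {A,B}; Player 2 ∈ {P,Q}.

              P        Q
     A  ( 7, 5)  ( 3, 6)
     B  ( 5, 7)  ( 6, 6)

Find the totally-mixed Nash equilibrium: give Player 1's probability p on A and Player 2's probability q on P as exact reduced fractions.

p=1/2, q=3/5

P1 indiff ⇒ q·7+(1-q)·3 = q·5+(1-q)·6 ⇒ q(2) = (1-q)(3) ⇒ q = 3/5
P2 indiff ⇒ p·5+(1-p)·7 = p·6+(1-p)·6 ⇒ p(-1) = (1-p)(-1) ⇒ p = 1/2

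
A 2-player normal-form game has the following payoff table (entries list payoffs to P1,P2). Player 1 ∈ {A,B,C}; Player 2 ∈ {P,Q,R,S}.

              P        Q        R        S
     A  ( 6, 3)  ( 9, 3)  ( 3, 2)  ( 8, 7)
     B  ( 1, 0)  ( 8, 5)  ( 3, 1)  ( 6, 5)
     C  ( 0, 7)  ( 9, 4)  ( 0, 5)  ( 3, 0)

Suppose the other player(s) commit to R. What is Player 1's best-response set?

BR_1 = {A,B}

u_1(A vs R) = 3
u_1(B vs R) = 3
u_1(C vs R) = 0
max payoff 3 at {A,B}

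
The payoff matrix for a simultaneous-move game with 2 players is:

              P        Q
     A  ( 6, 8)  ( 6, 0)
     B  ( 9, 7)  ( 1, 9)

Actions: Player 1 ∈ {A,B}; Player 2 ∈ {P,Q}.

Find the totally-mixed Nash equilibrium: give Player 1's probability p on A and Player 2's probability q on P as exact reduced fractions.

P1 indiff ⇒ q·6+(1-q)·6 = q·9+(1-q)·1 ⇒ q(-3) = (1-q)(-5) ⇒ q = 5/8
P2 indiff ⇒ p·8+(1-p)·7 = p·0+(1-p)·9 ⇒ p(8) = (1-p)(2) ⇒ p = 1/5

p=1/5, q=5/8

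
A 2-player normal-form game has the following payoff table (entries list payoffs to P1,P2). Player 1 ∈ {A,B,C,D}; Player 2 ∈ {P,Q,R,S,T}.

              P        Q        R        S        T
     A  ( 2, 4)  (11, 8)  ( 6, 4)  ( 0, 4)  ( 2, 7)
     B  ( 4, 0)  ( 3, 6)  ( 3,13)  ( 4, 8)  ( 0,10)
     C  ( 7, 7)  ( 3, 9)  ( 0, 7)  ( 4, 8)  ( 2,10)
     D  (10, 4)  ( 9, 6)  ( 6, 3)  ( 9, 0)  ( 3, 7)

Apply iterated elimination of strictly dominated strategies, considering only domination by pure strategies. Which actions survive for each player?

P1 drop B (D beats it: P:10>4 Q:9>3 R:6>3 S:9>4 T:3>0)
P1 drop C (D beats it: P:10>7 Q:9>3 R:6>0 S:9>4 T:3>2)
P2 drop P (Q beats it: A:8>4 D:6>4)
P2 drop R (Q beats it: A:8>4 D:6>3)
P2 drop S (Q beats it: A:8>4 D:6>0)
P1→{A,D} P2→{Q,T}

Survivors P1:{A,D} P2:{Q,T}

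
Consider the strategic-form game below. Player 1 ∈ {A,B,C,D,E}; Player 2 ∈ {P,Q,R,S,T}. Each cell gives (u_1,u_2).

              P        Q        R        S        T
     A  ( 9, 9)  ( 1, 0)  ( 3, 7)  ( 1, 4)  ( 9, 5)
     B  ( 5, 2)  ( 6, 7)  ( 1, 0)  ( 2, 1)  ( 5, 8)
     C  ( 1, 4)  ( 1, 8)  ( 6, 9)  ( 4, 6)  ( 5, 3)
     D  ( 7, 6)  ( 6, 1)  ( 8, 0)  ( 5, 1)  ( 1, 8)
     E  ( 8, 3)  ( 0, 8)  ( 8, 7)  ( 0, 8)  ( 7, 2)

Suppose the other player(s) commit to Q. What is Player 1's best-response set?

u_1(A vs Q) = 1
u_1(B vs Q) = 6
u_1(C vs Q) = 1
u_1(D vs Q) = 6
u_1(E vs Q) = 0
max payoff 6 at {B,D}

argmax u_1 = {B,D}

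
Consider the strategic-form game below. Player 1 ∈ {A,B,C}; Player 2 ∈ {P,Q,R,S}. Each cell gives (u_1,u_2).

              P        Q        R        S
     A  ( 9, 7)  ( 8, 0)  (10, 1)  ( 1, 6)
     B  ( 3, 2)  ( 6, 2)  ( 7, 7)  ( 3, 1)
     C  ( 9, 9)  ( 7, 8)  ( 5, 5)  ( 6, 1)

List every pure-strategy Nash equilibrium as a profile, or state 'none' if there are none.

PSNE = {(A,P), (C,P)}

(A,P): NE
(A,Q): not NE [P2→P gives 7>0]
(A,R): not NE [P2→P gives 7>1]
(A,S): not NE [P1→C gives 6>1; P2→P gives 7>6]
(B,P): not NE [P1→C gives 9>3; P2→R gives 7>2]
(B,Q): not NE [P1→A gives 8>6; P2→R gives 7>2]
(B,R): not NE [P1→A gives 10>7]
(B,S): not NE [P1→C gives 6>3; P2→R gives 7>1]
(C,P): NE
(C,Q): not NE [P1→A gives 8>7; P2→P gives 9>8]
(C,R): not NE [P1→A gives 10>5; P2→P gives 9>5]
(C,S): not NE [P2→P gives 9>1]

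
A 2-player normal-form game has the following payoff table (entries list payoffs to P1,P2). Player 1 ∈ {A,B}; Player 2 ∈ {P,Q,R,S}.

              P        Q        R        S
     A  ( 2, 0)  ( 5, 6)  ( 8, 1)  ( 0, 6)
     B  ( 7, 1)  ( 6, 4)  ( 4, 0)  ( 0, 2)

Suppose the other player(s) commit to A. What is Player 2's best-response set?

P2 best: {Q,S}

u_2(P vs A) = 0
u_2(Q vs A) = 6
u_2(R vs A) = 1
u_2(S vs A) = 6
max payoff 6 at {Q,S}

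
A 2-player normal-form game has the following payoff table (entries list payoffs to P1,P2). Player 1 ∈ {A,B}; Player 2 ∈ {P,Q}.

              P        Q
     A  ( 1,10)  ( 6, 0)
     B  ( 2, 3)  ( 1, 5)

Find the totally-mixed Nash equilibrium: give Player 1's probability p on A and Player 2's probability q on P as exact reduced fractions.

(p,q) = (1/6, 5/6)

P1 indiff ⇒ q·1+(1-q)·6 = q·2+(1-q)·1 ⇒ q(-1) = (1-q)(-5) ⇒ q = 5/6
P2 indiff ⇒ p·10+(1-p)·3 = p·0+(1-p)·5 ⇒ p(10) = (1-p)(2) ⇒ p = 1/6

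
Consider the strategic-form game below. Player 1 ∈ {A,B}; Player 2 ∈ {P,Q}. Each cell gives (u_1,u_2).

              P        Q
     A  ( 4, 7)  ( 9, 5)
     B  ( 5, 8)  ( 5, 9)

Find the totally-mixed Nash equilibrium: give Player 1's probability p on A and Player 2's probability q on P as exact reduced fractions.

P1 indiff ⇒ q·4+(1-q)·9 = q·5+(1-q)·5 ⇒ q(-1) = (1-q)(-4) ⇒ q = 4/5
P2 indiff ⇒ p·7+(1-p)·8 = p·5+(1-p)·9 ⇒ p(2) = (1-p)(1) ⇒ p = 1/3

p=1/3, q=4/5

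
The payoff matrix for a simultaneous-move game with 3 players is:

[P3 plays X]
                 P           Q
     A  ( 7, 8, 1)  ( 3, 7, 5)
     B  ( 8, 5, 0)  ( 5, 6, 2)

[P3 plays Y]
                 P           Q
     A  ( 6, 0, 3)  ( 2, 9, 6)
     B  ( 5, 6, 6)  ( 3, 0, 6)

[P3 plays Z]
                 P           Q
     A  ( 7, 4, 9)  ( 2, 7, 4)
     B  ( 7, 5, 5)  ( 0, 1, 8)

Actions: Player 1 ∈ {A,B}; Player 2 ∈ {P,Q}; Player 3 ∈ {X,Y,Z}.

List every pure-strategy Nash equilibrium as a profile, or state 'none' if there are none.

Equilibria: none

(A,P,X): not NE [P1→B gives 8>7; P3→Z gives 9>1]
(A,P,Y): not NE [P2→Q gives 9>0; P3→Z gives 9>3]
(A,P,Z): not NE [P2→Q gives 7>4]
(A,Q,X): not NE [P1→B gives 5>3; P2→P gives 8>7; P3→Y gives 6>5]
(A,Q,Y): not NE [P1→B gives 3>2]
(A,Q,Z): not NE [P3→Y gives 6>4]
(B,P,X): not NE [P2→Q gives 6>5; P3→Y gives 6>0]
(B,P,Y): not NE [P1→A gives 6>5]
(B,P,Z): not NE [P3→Y gives 6>5]
(B,Q,X): not NE [P3→Z gives 8>2]
(B,Q,Y): not NE [P2→P gives 6>0; P3→Z gives 8>6]
(B,Q,Z): not NE [P1→A gives 2>0; P2→P gives 5>1]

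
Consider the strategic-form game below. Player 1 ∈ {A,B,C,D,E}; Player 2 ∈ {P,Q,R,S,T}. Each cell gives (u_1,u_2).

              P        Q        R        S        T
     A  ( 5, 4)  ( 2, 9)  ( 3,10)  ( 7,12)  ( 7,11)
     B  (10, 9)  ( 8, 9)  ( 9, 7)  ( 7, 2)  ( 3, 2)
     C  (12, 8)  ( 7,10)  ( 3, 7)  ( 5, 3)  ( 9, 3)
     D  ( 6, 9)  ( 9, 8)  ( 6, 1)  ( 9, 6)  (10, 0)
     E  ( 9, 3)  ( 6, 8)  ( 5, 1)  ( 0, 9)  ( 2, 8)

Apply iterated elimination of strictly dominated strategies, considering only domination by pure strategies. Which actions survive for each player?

P1 drop A (D beats it: P:6>5 Q:9>2 R:6>3 S:9>7 T:10>7)
P1 drop E (B beats it: P:10>9 Q:8>6 R:9>5 S:7>0 T:3>2)
P2 drop R (P beats it: B:9>7 C:8>7 D:9>1)
P2 drop S (P beats it: B:9>2 C:8>3 D:9>6)
P2 drop T (P beats it: B:9>2 C:8>3 D:9>0)
P1→{B,C,D} P2→{P,Q}

Remaining: P1:{B,C,D} P2:{P,Q}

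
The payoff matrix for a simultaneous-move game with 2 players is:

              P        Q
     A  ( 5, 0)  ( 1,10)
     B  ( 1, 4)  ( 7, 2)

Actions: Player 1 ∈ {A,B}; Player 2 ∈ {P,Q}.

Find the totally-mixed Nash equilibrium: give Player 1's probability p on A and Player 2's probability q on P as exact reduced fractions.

P1 mixes 1/6 on A; P2 mixes 3/5 on P

P1 indiff ⇒ q·5+(1-q)·1 = q·1+(1-q)·7 ⇒ q(4) = (1-q)(6) ⇒ q = 3/5
P2 indiff ⇒ p·0+(1-p)·4 = p·10+(1-p)·2 ⇒ p(-10) = (1-p)(-2) ⇒ p = 1/6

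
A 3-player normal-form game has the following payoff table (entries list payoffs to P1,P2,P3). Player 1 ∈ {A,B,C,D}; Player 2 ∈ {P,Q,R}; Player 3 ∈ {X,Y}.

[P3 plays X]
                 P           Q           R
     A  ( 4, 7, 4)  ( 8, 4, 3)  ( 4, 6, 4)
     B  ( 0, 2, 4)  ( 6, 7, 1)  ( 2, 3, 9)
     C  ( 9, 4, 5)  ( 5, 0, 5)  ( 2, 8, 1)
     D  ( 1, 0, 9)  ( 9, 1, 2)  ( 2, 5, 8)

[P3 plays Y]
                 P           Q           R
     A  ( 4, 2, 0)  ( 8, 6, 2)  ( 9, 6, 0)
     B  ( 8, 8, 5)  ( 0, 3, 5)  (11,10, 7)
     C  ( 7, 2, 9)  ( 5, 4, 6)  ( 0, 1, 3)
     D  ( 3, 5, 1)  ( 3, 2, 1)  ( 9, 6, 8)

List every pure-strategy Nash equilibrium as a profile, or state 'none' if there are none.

No pure NE.

(A,P,X): not NE [P1→C gives 9>4]
(A,P,Y): not NE [P1→B gives 8>4; P2→R gives 6>2; P3→X gives 4>0]
(A,Q,X): not NE [P1→D gives 9>8; P2→P gives 7>4]
(A,Q,Y): not NE [P3→X gives 3>2]
(A,R,X): not NE [P2→P gives 7>6]
(A,R,Y): not NE [P1→B gives 11>9; P3→X gives 4>0]
(B,P,X): not NE [P1→C gives 9>0; P2→Q gives 7>2; P3→Y gives 5>4]
(B,P,Y): not NE [P2→R gives 10>8]
(B,Q,X): not NE [P1→D gives 9>6; P3→Y gives 5>1]
(B,Q,Y): not NE [P1→A gives 8>0; P2→R gives 10>3]
(B,R,X): not NE [P1→A gives 4>2; P2→Q gives 7>3]
(B,R,Y): not NE [P3→X gives 9>7]
(C,P,X): not NE [P2→R gives 8>4; P3→Y gives 9>5]
(C,P,Y): not NE [P1→B gives 8>7; P2→Q gives 4>2]
(C,Q,X): not NE [P1→D gives 9>5; P2→R gives 8>0; P3→Y gives 6>5]
(C,Q,Y): not NE [P1→A gives 8>5]
(C,R,X): not NE [P1→A gives 4>2; P3→Y gives 3>1]
(C,R,Y): not NE [P1→B gives 11>0; P2→Q gives 4>1]
(D,P,X): not NE [P1→C gives 9>1; P2→R gives 5>0]
(D,P,Y): not NE [P1→B gives 8>3; P2→R gives 6>5; P3→X gives 9>1]
(D,Q,X): not NE [P2→R gives 5>1]
(D,Q,Y): not NE [P1→A gives 8>3; P2→R gives 6>2; P3→X gives 2>1]
(D,R,X): not NE [P1→A gives 4>2]
(D,R,Y): not NE [P1→B gives 11>9]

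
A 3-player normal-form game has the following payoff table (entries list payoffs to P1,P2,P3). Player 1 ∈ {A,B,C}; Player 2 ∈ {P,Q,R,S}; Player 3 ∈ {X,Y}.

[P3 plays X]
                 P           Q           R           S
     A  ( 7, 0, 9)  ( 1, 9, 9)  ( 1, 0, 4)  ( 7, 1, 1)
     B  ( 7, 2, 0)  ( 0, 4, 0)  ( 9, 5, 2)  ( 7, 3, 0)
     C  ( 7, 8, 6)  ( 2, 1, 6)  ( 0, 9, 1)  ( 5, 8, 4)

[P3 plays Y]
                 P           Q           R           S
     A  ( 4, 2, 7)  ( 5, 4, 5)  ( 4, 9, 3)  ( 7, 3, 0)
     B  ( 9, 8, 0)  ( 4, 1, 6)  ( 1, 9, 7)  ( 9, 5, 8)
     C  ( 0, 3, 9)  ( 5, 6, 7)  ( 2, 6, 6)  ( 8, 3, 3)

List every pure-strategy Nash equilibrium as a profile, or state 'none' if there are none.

(A,P,X): not NE [P2→Q gives 9>0]
(A,P,Y): not NE [P1→B gives 9>4; P2→R gives 9>2; P3→X gives 9>7]
(A,Q,X): not NE [P1→C gives 2>1]
(A,Q,Y): not NE [P2→R gives 9>4; P3→X gives 9>5]
(A,R,X): not NE [P1→B gives 9>1; P2→Q gives 9>0]
(A,R,Y): not NE [P3→X gives 4>3]
(A,S,X): not NE [P2→Q gives 9>1]
(A,S,Y): not NE [P1→B gives 9>7; P2→R gives 9>3; P3→X gives 1>0]
(B,P,X): not NE [P2→R gives 5>2]
(B,P,Y): not NE [P2→R gives 9>8]
(B,Q,X): not NE [P1→C gives 2>0; P2→R gives 5>4; P3→Y gives 6>0]
(B,Q,Y): not NE [P1→C gives 5>4; P2→R gives 9>1]
(B,R,X): not NE [P3→Y gives 7>2]
(B,R,Y): not NE [P1→A gives 4>1]
(B,S,X): not NE [P2→R gives 5>3; P3→Y gives 8>0]
(B,S,Y): not NE [P2→R gives 9>5]
(C,P,X): not NE [P2→R gives 9>8; P3→Y gives 9>6]
(C,P,Y): not NE [P1→B gives 9>0; P2→R gives 6>3]
(C,Q,X): not NE [P2→R gives 9>1; P3→Y gives 7>6]
(C,Q,Y): NE
(C,R,X): not NE [P1→B gives 9>0; P3→Y gives 6>1]
(C,R,Y): not NE [P1→A gives 4>2]
(C,S,X): not NE [P1→B gives 7>5; P2→R gives 9>8]
(C,S,Y): not NE [P1→B gives 9>8; P2→R gives 6>3; P3→X gives 4>3]

Nash profiles: (C,Q,Y)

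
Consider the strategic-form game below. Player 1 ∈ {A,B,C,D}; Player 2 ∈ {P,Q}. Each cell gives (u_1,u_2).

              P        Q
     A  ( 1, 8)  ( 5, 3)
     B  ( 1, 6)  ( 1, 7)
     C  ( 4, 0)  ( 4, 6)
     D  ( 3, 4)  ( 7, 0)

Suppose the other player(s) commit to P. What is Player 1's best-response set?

argmax u_1 = {C}

u_1(A vs P) = 1
u_1(B vs P) = 1
u_1(C vs P) = 4
u_1(D vs P) = 3
max payoff 4 at {C}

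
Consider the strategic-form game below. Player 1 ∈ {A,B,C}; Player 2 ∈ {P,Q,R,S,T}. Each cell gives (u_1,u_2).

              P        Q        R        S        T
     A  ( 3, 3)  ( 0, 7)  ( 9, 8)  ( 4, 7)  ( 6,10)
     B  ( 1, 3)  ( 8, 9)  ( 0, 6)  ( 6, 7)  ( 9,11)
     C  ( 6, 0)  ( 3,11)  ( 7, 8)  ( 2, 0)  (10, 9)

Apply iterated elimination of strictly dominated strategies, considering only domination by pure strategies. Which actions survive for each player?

Remaining: P1:{B,C} P2:{Q,T}

P2 drop P (Q beats it: A:7>3 B:9>3 C:11>0)
P2 drop R (T beats it: A:10>8 B:11>6 C:9>8)
P1 drop A (B beats it: Q:8>0 S:6>4 T:9>6)
P2 drop S (Q beats it: B:9>7 C:11>0)
P1→{B,C} P2→{Q,T}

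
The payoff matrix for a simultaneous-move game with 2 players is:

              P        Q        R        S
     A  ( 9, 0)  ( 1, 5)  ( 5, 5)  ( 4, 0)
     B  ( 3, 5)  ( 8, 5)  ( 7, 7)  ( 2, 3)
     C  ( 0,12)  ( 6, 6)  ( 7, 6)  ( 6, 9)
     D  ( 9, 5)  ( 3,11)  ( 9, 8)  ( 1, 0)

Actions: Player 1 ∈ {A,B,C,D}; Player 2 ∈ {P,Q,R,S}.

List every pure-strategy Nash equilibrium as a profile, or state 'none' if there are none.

PSNE: ∅

(A,P): not NE [P2→R gives 5>0]
(A,Q): not NE [P1→B gives 8>1]
(A,R): not NE [P1→D gives 9>5]
(A,S): not NE [P1→C gives 6>4; P2→R gives 5>0]
(B,P): not NE [P1→D gives 9>3; P2→R gives 7>5]
(B,Q): not NE [P2→R gives 7>5]
(B,R): not NE [P1→D gives 9>7]
(B,S): not NE [P1→C gives 6>2; P2→R gives 7>3]
(C,P): not NE [P1→D gives 9>0]
(C,Q): not NE [P1→B gives 8>6; P2→P gives 12>6]
(C,R): not NE [P1→D gives 9>7; P2→P gives 12>6]
(C,S): not NE [P2→P gives 12>9]
(D,P): not NE [P2→Q gives 11>5]
(D,Q): not NE [P1→B gives 8>3]
(D,R): not NE [P2→Q gives 11>8]
(D,S): not NE [P1→C gives 6>1; P2→Q gives 11>0]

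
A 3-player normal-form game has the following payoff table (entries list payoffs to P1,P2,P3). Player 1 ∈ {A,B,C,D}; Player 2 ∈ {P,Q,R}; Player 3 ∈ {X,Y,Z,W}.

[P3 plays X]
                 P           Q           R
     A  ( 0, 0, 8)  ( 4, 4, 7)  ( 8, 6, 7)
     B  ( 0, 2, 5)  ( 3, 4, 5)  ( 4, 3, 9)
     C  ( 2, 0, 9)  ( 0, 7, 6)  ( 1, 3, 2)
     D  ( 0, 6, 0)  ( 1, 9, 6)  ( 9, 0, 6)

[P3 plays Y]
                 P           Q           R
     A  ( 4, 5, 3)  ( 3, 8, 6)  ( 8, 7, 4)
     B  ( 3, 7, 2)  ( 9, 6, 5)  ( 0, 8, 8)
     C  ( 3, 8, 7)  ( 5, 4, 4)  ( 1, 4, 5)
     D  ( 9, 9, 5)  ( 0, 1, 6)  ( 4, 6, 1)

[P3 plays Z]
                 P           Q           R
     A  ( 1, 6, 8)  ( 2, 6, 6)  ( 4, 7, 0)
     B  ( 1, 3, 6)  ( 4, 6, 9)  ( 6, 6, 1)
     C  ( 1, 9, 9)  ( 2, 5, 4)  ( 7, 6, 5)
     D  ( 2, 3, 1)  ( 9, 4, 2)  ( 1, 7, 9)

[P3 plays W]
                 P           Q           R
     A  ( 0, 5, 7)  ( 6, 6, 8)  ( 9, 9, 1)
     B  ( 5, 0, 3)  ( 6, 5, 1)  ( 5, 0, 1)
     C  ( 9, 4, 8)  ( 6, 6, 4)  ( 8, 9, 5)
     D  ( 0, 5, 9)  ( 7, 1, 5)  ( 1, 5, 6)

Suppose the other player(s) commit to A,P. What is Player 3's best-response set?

u_3(X vs A,P) = 8
u_3(Y vs A,P) = 3
u_3(Z vs A,P) = 8
u_3(W vs A,P) = 7
max payoff 8 at {X,Z}

BR_3 = {X,Z}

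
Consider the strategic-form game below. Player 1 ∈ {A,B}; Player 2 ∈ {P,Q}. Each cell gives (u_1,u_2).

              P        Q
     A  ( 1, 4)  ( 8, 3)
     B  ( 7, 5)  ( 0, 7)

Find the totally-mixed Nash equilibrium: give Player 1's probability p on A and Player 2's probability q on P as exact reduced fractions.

(p,q) = (2/3, 4/7)

P1 indiff ⇒ q·1+(1-q)·8 = q·7+(1-q)·0 ⇒ q(-6) = (1-q)(-8) ⇒ q = 4/7
P2 indiff ⇒ p·4+(1-p)·5 = p·3+(1-p)·7 ⇒ p(1) = (1-p)(2) ⇒ p = 2/3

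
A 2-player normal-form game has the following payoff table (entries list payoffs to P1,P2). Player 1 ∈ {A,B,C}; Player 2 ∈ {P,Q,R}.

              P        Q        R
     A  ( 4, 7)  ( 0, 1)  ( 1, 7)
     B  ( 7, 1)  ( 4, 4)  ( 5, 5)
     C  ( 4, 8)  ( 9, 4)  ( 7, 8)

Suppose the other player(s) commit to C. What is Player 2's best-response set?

argmax u_2 = {P,R}

u_2(P vs C) = 8
u_2(Q vs C) = 4
u_2(R vs C) = 8
max payoff 8 at {P,R}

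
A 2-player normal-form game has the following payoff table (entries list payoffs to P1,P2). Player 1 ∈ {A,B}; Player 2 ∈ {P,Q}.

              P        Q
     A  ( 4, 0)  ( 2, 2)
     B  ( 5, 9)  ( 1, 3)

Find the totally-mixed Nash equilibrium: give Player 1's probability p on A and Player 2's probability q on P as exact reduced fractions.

P1 mixes 3/4 on A; P2 mixes 1/2 on P

P1 indiff ⇒ q·4+(1-q)·2 = q·5+(1-q)·1 ⇒ q(-1) = (1-q)(-1) ⇒ q = 1/2
P2 indiff ⇒ p·0+(1-p)·9 = p·2+(1-p)·3 ⇒ p(-2) = (1-p)(-6) ⇒ p = 3/4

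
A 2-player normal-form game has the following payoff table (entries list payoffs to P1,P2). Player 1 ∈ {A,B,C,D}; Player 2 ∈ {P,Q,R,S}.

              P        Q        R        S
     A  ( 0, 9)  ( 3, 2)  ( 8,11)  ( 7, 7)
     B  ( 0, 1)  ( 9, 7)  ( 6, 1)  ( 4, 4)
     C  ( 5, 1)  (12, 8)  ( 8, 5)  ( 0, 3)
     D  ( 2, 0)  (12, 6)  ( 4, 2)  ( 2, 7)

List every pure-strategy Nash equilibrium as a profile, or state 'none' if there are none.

(A,P): not NE [P1→C gives 5>0; P2→R gives 11>9]
(A,Q): not NE [P1→D gives 12>3; P2→R gives 11>2]
(A,R): NE
(A,S): not NE [P2→R gives 11>7]
(B,P): not NE [P1→C gives 5>0; P2→Q gives 7>1]
(B,Q): not NE [P1→D gives 12>9]
(B,R): not NE [P1→C gives 8>6; P2→Q gives 7>1]
(B,S): not NE [P1→A gives 7>4; P2→Q gives 7>4]
(C,P): not NE [P2→Q gives 8>1]
(C,Q): NE
(C,R): not NE [P2→Q gives 8>5]
(C,S): not NE [P1→A gives 7>0; P2→Q gives 8>3]
(D,P): not NE [P1→C gives 5>2; P2→S gives 7>0]
(D,Q): not NE [P2→S gives 7>6]
(D,R): not NE [P1→C gives 8>4; P2→S gives 7>2]
(D,S): not NE [P1→A gives 7>2]

Nash profiles: (A,R), (C,Q)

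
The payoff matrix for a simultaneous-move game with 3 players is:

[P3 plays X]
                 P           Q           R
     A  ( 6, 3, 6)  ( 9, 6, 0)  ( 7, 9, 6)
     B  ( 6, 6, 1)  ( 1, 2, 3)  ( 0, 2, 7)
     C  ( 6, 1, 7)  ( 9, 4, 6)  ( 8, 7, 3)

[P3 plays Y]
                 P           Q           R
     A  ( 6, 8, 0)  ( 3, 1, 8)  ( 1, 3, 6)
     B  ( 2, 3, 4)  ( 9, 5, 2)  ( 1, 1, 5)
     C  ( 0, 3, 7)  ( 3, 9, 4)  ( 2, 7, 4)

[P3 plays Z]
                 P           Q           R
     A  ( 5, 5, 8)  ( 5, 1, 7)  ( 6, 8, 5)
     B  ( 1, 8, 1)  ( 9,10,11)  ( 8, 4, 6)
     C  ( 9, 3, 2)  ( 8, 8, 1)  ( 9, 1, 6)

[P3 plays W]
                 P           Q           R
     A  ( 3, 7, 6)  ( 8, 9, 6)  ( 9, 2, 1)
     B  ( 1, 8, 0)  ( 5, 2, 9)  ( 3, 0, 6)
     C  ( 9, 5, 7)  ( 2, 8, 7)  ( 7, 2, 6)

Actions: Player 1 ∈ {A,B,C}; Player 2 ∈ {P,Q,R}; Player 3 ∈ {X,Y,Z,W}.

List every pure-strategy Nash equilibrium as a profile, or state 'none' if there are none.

(A,P,X): not NE [P2→R gives 9>3; P3→Z gives 8>6]
(A,P,Y): not NE [P3→Z gives 8>0]
(A,P,Z): not NE [P1→C gives 9>5; P2→R gives 8>5]
(A,P,W): not NE [P1→C gives 9>3; P2→Q gives 9>7; P3→Z gives 8>6]
(A,Q,X): not NE [P2→R gives 9>6; P3→Y gives 8>0]
(A,Q,Y): not NE [P1→B gives 9>3; P2→P gives 8>1]
(A,Q,Z): not NE [P1→B gives 9>5; P2→R gives 8>1; P3→Y gives 8>7]
(A,Q,W): not NE [P3→Y gives 8>6]
(A,R,X): not NE [P1→C gives 8>7]
(A,R,Y): not NE [P1→C gives 2>1; P2→P gives 8>3]
(A,R,Z): not NE [P1→C gives 9>6; P3→Y gives 6>5]
(A,R,W): not NE [P2→Q gives 9>2; P3→Y gives 6>1]
(B,P,X): not NE [P3→Y gives 4>1]
(B,P,Y): not NE [P1→A gives 6>2; P2→Q gives 5>3]
(B,P,Z): not NE [P1→C gives 9>1; P2→Q gives 10>8; P3→Y gives 4>1]
(B,P,W): not NE [P1→C gives 9>1; P3→Y gives 4>0]
(B,Q,X): not NE [P1→C gives 9>1; P2→P gives 6>2; P3→Z gives 11>3]
(B,Q,Y): not NE [P3→Z gives 11>2]
(B,Q,Z): NE
(B,Q,W): not NE [P1→A gives 8>5; P2→P gives 8>2; P3→Z gives 11>9]
(B,R,X): not NE [P1→C gives 8>0; P2→P gives 6>2]
(B,R,Y): not NE [P1→C gives 2>1; P2→Q gives 5>1; P3→X gives 7>5]
(B,R,Z): not NE [P1→C gives 9>8; P2→Q gives 10>4; P3→X gives 7>6]
(B,R,W): not NE [P1→A gives 9>3; P2→P gives 8>0; P3→X gives 7>6]
(C,P,X): not NE [P2→R gives 7>1]
(C,P,Y): not NE [P1→A gives 6>0; P2→Q gives 9>3]
(C,P,Z): not NE [P2→Q gives 8>3; P3→W gives 7>2]
(C,P,W): not NE [P2→Q gives 8>5]
(C,Q,X): not NE [P2→R gives 7>4; P3→W gives 7>6]
(C,Q,Y): not NE [P1→B gives 9>3; P3→W gives 7>4]
(C,Q,Z): not NE [P1→B gives 9>8; P3→W gives 7>1]
(C,Q,W): not NE [P1→A gives 8>2]
(C,R,X): not NE [P3→W gives 6>3]
(C,R,Y): not NE [P2→Q gives 9>7; P3→W gives 6>4]
(C,R,Z): not NE [P2→Q gives 8>1]
(C,R,W): not NE [P1→A gives 9>7; P2→Q gives 8>2]

PSNE = {(B,Q,Z)}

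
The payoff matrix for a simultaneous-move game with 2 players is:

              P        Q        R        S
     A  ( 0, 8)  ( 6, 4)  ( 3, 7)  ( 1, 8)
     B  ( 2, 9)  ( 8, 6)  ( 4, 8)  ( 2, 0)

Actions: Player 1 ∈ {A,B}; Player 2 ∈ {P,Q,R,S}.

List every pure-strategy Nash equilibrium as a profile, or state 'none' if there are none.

Nash profiles: (B,P)

(A,P): not NE [P1→B gives 2>0]
(A,Q): not NE [P1→B gives 8>6; P2→S gives 8>4]
(A,R): not NE [P1→B gives 4>3; P2→S gives 8>7]
(A,S): not NE [P1→B gives 2>1]
(B,P): NE
(B,Q): not NE [P2→P gives 9>6]
(B,R): not NE [P2→P gives 9>8]
(B,S): not NE [P2→P gives 9>0]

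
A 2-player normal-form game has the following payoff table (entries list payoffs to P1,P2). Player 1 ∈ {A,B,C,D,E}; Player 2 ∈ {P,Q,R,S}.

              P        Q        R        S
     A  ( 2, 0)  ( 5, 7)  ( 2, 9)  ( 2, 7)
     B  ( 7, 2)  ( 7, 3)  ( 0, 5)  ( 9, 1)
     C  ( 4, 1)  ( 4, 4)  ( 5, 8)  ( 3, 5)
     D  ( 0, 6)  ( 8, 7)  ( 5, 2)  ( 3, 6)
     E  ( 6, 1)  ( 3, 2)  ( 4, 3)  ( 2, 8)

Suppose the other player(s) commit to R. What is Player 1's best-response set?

u_1(A vs R) = 2
u_1(B vs R) = 0
u_1(C vs R) = 5
u_1(D vs R) = 5
u_1(E vs R) = 4
max payoff 5 at {C,D}

BR_1 = {C,D}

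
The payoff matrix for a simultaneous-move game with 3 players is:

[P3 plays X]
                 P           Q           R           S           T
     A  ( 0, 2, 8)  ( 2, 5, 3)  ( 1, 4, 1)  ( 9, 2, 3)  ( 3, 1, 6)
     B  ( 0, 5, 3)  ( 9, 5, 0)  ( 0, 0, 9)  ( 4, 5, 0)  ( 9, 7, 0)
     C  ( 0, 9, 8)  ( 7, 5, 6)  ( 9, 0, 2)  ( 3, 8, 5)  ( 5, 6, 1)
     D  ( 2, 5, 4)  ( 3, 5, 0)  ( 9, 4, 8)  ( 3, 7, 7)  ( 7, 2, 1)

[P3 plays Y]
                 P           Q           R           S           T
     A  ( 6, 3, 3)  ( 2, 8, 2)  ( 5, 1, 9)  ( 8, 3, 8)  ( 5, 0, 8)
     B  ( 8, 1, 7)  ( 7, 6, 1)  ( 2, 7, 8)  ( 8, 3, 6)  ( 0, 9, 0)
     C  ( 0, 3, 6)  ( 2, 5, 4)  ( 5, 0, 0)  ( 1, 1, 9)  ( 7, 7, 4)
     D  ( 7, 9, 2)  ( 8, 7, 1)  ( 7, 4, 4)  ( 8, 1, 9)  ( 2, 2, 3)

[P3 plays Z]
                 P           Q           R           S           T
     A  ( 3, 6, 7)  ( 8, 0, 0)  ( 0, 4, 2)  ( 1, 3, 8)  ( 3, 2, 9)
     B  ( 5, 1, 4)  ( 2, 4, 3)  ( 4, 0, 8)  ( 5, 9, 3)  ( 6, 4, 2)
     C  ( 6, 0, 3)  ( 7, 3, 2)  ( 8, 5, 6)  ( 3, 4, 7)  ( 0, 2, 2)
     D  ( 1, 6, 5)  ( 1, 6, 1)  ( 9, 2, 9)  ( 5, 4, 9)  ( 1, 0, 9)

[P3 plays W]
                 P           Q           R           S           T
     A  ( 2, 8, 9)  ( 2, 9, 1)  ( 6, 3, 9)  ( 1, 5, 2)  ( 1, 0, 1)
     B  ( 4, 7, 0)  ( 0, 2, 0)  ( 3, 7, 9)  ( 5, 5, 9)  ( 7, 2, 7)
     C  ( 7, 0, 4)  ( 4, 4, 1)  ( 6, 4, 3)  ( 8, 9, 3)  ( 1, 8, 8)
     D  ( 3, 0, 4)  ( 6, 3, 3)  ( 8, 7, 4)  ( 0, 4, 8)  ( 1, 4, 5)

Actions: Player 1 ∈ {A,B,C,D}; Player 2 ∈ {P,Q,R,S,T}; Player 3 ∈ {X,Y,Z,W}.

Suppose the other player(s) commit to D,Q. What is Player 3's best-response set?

P3 best: {W}

u_3(X vs D,Q) = 0
u_3(Y vs D,Q) = 1
u_3(Z vs D,Q) = 1
u_3(W vs D,Q) = 3
max payoff 3 at {W}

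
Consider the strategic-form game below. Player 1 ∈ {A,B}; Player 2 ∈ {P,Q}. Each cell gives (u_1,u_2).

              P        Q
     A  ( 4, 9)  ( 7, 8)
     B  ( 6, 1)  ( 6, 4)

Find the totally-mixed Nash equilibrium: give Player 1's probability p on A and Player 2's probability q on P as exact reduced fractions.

P1 mixes 3/4 on A; P2 mixes 1/3 on P

P1 indiff ⇒ q·4+(1-q)·7 = q·6+(1-q)·6 ⇒ q(-2) = (1-q)(-1) ⇒ q = 1/3
P2 indiff ⇒ p·9+(1-p)·1 = p·8+(1-p)·4 ⇒ p(1) = (1-p)(3) ⇒ p = 3/4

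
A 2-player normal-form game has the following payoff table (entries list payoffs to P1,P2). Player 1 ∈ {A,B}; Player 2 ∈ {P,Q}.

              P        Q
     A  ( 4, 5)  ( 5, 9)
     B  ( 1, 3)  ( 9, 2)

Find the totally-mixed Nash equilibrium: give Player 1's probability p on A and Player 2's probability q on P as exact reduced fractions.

P1 indiff ⇒ q·4+(1-q)·5 = q·1+(1-q)·9 ⇒ q(3) = (1-q)(4) ⇒ q = 4/7
P2 indiff ⇒ p·5+(1-p)·3 = p·9+(1-p)·2 ⇒ p(-4) = (1-p)(-1) ⇒ p = 1/5

p=1/5, q=4/7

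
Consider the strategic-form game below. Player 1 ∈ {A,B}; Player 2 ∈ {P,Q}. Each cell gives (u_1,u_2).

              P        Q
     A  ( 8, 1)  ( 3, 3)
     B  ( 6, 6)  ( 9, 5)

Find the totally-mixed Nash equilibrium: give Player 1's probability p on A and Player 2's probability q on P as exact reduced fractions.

P1 indiff ⇒ q·8+(1-q)·3 = q·6+(1-q)·9 ⇒ q(2) = (1-q)(6) ⇒ q = 3/4
P2 indiff ⇒ p·1+(1-p)·6 = p·3+(1-p)·5 ⇒ p(-2) = (1-p)(-1) ⇒ p = 1/3

P1 mixes 1/3 on A; P2 mixes 3/4 on P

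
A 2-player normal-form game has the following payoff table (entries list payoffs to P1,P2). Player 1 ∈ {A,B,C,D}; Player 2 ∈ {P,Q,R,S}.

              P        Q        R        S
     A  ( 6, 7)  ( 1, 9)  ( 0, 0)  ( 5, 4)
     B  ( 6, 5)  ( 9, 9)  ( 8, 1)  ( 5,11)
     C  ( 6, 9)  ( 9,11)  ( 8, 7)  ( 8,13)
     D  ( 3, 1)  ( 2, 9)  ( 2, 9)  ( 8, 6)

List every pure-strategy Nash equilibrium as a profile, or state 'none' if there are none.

Nash profiles: (C,S)

(A,P): not NE [P2→Q gives 9>7]
(A,Q): not NE [P1→C gives 9>1]
(A,R): not NE [P1→C gives 8>0; P2→Q gives 9>0]
(A,S): not NE [P1→D gives 8>5; P2→Q gives 9>4]
(B,P): not NE [P2→S gives 11>5]
(B,Q): not NE [P2→S gives 11>9]
(B,R): not NE [P2→S gives 11>1]
(B,S): not NE [P1→D gives 8>5]
(C,P): not NE [P2→S gives 13>9]
(C,Q): not NE [P2→S gives 13>11]
(C,R): not NE [P2→S gives 13>7]
(C,S): NE
(D,P): not NE [P1→C gives 6>3; P2→R gives 9>1]
(D,Q): not NE [P1→C gives 9>2]
(D,R): not NE [P1→C gives 8>2]
(D,S): not NE [P2→R gives 9>6]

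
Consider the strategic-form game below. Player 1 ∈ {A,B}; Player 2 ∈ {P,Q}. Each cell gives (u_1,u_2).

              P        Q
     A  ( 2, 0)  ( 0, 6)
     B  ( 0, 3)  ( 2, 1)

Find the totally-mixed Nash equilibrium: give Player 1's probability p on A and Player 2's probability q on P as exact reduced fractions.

p=1/4, q=1/2

P1 indiff ⇒ q·2+(1-q)·0 = q·0+(1-q)·2 ⇒ q(2) = (1-q)(2) ⇒ q = 1/2
P2 indiff ⇒ p·0+(1-p)·3 = p·6+(1-p)·1 ⇒ p(-6) = (1-p)(-2) ⇒ p = 1/4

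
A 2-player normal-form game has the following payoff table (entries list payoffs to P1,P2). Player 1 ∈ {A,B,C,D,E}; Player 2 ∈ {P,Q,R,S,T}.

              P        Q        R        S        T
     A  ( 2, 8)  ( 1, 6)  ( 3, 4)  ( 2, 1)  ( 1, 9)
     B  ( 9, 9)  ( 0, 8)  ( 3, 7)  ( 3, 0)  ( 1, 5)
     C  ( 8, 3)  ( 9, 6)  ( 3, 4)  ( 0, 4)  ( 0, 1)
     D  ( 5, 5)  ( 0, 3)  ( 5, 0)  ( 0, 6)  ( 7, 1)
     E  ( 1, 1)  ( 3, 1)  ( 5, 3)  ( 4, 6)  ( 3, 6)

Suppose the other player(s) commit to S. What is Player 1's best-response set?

u_1(A vs S) = 2
u_1(B vs S) = 3
u_1(C vs S) = 0
u_1(D vs S) = 0
u_1(E vs S) = 4
max payoff 4 at {E}

BR_1 = {E}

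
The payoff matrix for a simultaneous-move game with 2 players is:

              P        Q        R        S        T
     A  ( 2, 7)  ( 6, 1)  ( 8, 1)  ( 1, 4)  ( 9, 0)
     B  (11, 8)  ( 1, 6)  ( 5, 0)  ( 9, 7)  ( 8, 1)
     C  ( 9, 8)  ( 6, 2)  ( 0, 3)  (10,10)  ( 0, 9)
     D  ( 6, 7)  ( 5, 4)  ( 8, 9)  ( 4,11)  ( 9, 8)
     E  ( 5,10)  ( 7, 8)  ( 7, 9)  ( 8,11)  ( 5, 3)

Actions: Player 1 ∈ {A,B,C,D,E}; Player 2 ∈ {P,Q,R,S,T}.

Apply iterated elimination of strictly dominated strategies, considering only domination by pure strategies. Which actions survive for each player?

P2 drop Q (P beats it: A:7>1 B:8>6 C:8>2 D:7>4 E:10>8)
P2 drop R (S beats it: A:4>1 B:7>0 C:10>3 D:11>9 E:11>9)
P1 drop E (B beats it: P:11>5 S:9>8 T:8>5)
P2 drop T (S beats it: A:4>0 B:7>1 C:10>9 D:11>8)
P1 drop A (B beats it: P:11>2 S:9>1)
P1 drop D (B beats it: P:11>6 S:9>4)
P1→{B,C} P2→{P,S}

IESDS → P1:{B,C} P2:{P,S}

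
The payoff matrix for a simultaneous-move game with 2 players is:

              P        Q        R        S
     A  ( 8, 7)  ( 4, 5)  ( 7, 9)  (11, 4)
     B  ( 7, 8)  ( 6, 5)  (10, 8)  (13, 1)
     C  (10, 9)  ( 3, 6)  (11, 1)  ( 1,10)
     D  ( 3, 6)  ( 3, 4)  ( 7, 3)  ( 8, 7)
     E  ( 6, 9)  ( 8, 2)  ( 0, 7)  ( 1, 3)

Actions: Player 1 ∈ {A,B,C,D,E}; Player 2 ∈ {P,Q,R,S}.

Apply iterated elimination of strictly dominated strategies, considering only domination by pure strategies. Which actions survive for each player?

P1 drop D (B beats it: P:7>3 Q:6>3 R:10>7 S:13>8)
P2 drop Q (P beats it: A:7>5 B:8>5 C:9>6 E:9>2)
P1 drop E (A beats it: P:8>6 R:7>0 S:11>1)
P1→{A,B,C} P2→{P,R,S}

Remaining: P1:{A,B,C} P2:{P,R,S}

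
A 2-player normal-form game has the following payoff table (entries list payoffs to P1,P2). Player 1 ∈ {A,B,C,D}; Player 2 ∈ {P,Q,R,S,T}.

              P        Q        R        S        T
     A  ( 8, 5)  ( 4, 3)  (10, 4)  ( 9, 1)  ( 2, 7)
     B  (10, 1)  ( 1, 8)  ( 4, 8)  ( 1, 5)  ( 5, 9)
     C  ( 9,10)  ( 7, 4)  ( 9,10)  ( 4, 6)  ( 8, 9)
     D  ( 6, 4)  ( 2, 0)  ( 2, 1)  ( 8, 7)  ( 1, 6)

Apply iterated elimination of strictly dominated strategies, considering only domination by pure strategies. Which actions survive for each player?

P1 drop D (A beats it: P:8>6 Q:4>2 R:10>2 S:9>8 T:2>1)
P2 drop Q (T beats it: A:7>3 B:9>8 C:9>4)
P2 drop S (R beats it: A:4>1 B:8>5 C:10>6)
P1→{A,B,C} P2→{P,R,T}

Survivors P1:{A,B,C} P2:{P,R,T}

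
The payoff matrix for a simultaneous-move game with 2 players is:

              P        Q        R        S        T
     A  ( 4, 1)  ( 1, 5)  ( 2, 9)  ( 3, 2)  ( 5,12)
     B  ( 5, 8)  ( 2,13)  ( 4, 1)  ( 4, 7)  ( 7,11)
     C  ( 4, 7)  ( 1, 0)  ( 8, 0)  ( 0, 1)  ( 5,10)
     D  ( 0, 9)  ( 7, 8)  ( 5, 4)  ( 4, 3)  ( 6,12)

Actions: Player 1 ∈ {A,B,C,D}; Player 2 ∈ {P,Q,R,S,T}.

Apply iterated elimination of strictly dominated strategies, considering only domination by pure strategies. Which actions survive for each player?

P1 drop A (B beats it: P:5>4 Q:2>1 R:4>2 S:4>3 T:7>5)
P2 drop P (T beats it: B:11>8 C:10>7 D:12>9)
P2 drop R (T beats it: B:11>1 C:10>0 D:12>4)
P1 drop C (B beats it: Q:2>1 S:4>0 T:7>5)
P2 drop S (Q beats it: B:13>7 D:8>3)
P1→{B,D} P2→{Q,T}

Survivors P1:{B,D} P2:{Q,T}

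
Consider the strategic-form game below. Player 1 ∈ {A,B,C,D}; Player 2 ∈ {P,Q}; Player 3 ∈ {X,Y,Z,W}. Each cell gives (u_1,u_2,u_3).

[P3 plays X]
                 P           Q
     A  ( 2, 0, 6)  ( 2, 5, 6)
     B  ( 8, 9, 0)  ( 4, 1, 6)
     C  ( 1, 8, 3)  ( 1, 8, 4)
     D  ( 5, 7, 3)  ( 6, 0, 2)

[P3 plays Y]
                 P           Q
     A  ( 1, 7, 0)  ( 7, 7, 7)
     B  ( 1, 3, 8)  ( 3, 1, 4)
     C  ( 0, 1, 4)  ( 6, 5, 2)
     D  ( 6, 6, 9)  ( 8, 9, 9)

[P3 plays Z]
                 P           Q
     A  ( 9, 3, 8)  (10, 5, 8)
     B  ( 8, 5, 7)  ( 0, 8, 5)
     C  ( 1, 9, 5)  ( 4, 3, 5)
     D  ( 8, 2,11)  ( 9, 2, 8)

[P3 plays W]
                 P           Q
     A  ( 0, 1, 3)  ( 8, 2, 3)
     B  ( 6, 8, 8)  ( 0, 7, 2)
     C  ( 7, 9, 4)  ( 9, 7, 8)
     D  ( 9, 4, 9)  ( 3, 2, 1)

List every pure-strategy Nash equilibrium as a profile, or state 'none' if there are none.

PSNE = {(A,Q,Z), (D,Q,Y)}

(A,P,X): not NE [P1→B gives 8>2; P2→Q gives 5>0; P3→Z gives 8>6]
(A,P,Y): not NE [P1→D gives 6>1; P3→Z gives 8>0]
(A,P,Z): not NE [P2→Q gives 5>3]
(A,P,W): not NE [P1→D gives 9>0; P2→Q gives 2>1; P3→Z gives 8>3]
(A,Q,X): not NE [P1→D gives 6>2; P3→Z gives 8>6]
(A,Q,Y): not NE [P1→D gives 8>7; P3→Z gives 8>7]
(A,Q,Z): NE
(A,Q,W): not NE [P1→C gives 9>8; P3→Z gives 8>3]
(B,P,X): not NE [P3→W gives 8>0]
(B,P,Y): not NE [P1→D gives 6>1]
(B,P,Z): not NE [P1→A gives 9>8; P2→Q gives 8>5; P3→W gives 8>7]
(B,P,W): not NE [P1→D gives 9>6]
(B,Q,X): not NE [P1→D gives 6>4; P2→P gives 9>1]
(B,Q,Y): not NE [P1→D gives 8>3; P2→P gives 3>1; P3→X gives 6>4]
(B,Q,Z): not NE [P1→A gives 10>0; P3→X gives 6>5]
(B,Q,W): not NE [P1→C gives 9>0; P2→P gives 8>7; P3→X gives 6>2]
(C,P,X): not NE [P1→B gives 8>1; P3→Z gives 5>3]
(C,P,Y): not NE [P1→D gives 6>0; P2→Q gives 5>1; P3→Z gives 5>4]
(C,P,Z): not NE [P1→A gives 9>1]
(C,P,W): not NE [P1→D gives 9>7; P3→Z gives 5>4]
(C,Q,X): not NE [P1→D gives 6>1; P3→W gives 8>4]
(C,Q,Y): not NE [P1→D gives 8>6; P3→W gives 8>2]
(C,Q,Z): not NE [P1→A gives 10>4; P2→P gives 9>3; P3→W gives 8>5]
(C,Q,W): not NE [P2→P gives 9>7]
(D,P,X): not NE [P1→B gives 8>5; P3→Z gives 11>3]
(D,P,Y): not NE [P2→Q gives 9>6; P3→Z gives 11>9]
(D,P,Z): not NE [P1→A gives 9>8]
(D,P,W): not NE [P3→Z gives 11>9]
(D,Q,X): not NE [P2→P gives 7>0; P3→Y gives 9>2]
(D,Q,Y): NE
(D,Q,Z): not NE [P1→A gives 10>9; P3→Y gives 9>8]
(D,Q,W): not NE [P1→C gives 9>3; P2→P gives 4>2; P3→Y gives 9>1]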